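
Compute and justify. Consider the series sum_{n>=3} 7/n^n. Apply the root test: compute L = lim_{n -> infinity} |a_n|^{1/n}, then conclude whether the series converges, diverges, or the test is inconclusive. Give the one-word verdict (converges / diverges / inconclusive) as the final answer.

Let a_n denote the general term. Form |a_n|^(1/n) and simplify:
|a_n|^(1/n) = 7^(1/n)/n
Take the limit as n -> infinity: L = 0.
Since L = 0 < 1, the root test implies convergence.

converges


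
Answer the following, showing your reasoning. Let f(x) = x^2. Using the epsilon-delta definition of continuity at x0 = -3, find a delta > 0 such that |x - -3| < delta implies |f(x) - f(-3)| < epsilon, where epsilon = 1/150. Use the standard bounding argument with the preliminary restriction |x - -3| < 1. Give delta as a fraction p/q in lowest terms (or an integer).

Factor: |x^2 - (-3)^2| = |x - -3| * |x + -3|.
Impose |x - -3| < 1 first. Then |x + -3| = |(x - -3) + 2*(-3)| <= |x - -3| + 2*|-3| < 1 + 6 = 7.
So |x^2 - (-3)^2| < delta * 7.
We need delta * 7 <= 1/150, i.e. delta <= 1/150/7 = 1/1050.
Since 1/1050 < 1, this is tighter than 1; take delta = 1/1050.
So delta = 1/1050 works.

1/1050


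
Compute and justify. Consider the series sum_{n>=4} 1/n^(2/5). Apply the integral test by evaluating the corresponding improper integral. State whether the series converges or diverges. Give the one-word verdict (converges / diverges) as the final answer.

Let f(x) = x^(-2/5). Then f is positive, continuous, and decreasing on [4, infinity), so the integral test applies.
Compute the improper integral int_{4}^infinity f(x) dx:
  antiderivative F(x) = 5*x^(3/5)/3.
  As x -> infinity, F(x) -> infinity (since p = 2/5 < 1).
  So the integral diverges. By the integral test, the series diverges.

diverges


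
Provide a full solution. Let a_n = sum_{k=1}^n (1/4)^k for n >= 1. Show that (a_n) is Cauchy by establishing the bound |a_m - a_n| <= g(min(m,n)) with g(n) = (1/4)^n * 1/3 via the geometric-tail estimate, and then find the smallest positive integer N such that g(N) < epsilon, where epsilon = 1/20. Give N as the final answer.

For m > n >= 1: |a_m - a_n| = sum_{k=n+1}^m (1/4)^k < sum_{k=n+1}^infinity (1/4)^k = (1/4)^(n+1) / (1 - 1/4) = (1/4)^n * (1/4) * (4/3) = (1/4)^n * 1/3.
So g(n) = (1/4)^n / 3. Since g(n) -> 0, (a_n) is Cauchy.
Now solve g(N) < 1/20: (1/4)^N / 3 < 1/20 <=> 4^N > 1 / (3 * 1/20) = 20/3.
Check powers of 4: 4^1 = 4 <= 20/3, 4^2 = 16 > 20/3.
So the smallest such N is 2. Check: g(2) = 1/(3 * 16) = 1/48 < 1/20.

2


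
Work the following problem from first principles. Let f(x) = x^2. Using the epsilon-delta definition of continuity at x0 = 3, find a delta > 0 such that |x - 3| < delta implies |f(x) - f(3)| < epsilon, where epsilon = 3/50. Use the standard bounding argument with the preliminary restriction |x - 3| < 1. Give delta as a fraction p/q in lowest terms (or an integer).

Factor: |x^2 - (3)^2| = |x - 3| * |x + 3|.
Impose |x - 3| < 1 first. Then |x + 3| = |(x - 3) + 2*(3)| <= |x - 3| + 2*|3| < 1 + 6 = 7.
So |x^2 - (3)^2| < delta * 7.
We need delta * 7 <= 3/50, i.e. delta <= 3/50/7 = 3/350.
Since 3/350 < 1, this is tighter than 1; take delta = 3/350.
So delta = 3/350 works.

3/350


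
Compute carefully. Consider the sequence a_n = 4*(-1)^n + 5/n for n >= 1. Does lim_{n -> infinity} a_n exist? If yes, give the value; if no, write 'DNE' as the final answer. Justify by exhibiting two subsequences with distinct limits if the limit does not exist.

Examine the behaviour of a_n along subsequences.
a_{2k} = 4 + 5/(2k) -> 4. a_{2k+1} = -4 + 5/(2k+1) -> -4.
Since these two subsequential limits are 4 and -4, distinct, the full sequence cannot converge (a convergent sequence has all subsequences tending to the same limit). So lim a_n does not exist.

DNE


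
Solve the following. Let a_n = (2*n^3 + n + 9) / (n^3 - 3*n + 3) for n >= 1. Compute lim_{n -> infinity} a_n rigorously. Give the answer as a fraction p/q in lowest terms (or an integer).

Divide numerator and denominator by n^3, the highest power:
numerator / n^3 = 2 + n^(-2) + 9/n^3
denominator / n^3 = 1 - 3/n^2 + 3/n^3
As n -> infinity, all terms of the form c/n^k (k >= 1) tend to 0.
So numerator / n^3 -> 2 and denominator / n^3 -> 1.
Therefore lim a_n = 2.

2


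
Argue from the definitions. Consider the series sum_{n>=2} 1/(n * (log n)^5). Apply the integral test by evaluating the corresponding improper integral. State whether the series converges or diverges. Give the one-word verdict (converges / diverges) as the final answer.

Let f(x) = 1/(x*log(x)^5). Then f is positive, continuous, and decreasing on [2, infinity), so the integral test applies.
Compute the improper integral int_{2}^infinity f(x) dx:
  antiderivative F(x) = -1/(4*log(x)^4).
  F(x) -> 0 as x -> infinity.  int = 0 - F(2) = 1/(4*log(2)^4) < infinity. By the integral test, the series converges.

converges


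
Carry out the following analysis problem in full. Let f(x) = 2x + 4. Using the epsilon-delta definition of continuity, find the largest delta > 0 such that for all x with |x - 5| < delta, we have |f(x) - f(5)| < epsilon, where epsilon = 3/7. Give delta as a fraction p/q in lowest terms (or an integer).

We compute f(5) = 2*(5) + 4 = 14.
|f(x) - f(5)| = |2x + 4 - (14)| = |2(x - 5)| = 2|x - 5|.
We need 2|x - 5| < 3/7, i.e. |x - 5| < 3/7 / 2 = 3/14.
So any delta <= 3/14 works. Conversely, if delta > 3/14, then x = 5 + 3/14 satisfies |x - 5| = 3/14 < delta but |f(x) - f(5)| = 2 * 3/14 = 3/7, which is not < 3/7; so no larger delta works.
Hence the largest such delta is 3/14.

3/14


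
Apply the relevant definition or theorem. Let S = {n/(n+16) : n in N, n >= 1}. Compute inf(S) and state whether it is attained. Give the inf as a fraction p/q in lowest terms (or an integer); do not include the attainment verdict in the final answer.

Analysis:
- Values: 1/17, 1/9, 3/19, 1/5, ... strictly increasing.
- Minimum is 1/17 (n=1); inf = 1/17 (attained).
- n/(n+16) = 1 - 16/(n+16) -> 1 from below as n -> infinity, and never equals 1.
- So sup = 1 (not attained).
Conclusion: inf(S) = 1/17, attained in S.

1/17


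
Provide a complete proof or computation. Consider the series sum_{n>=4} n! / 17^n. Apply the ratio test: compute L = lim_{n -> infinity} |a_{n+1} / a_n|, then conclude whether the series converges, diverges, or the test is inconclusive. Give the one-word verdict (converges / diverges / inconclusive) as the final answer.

Let a_n denote the general term. Form the ratio a_{n+1}/a_n and simplify:
a_{n+1}/a_n = n/17 + 1/17
Take the limit as n -> infinity: L = infinity.
Since L = infinity > 1 (or L = infinity), the ratio test implies the series diverges.

diverges


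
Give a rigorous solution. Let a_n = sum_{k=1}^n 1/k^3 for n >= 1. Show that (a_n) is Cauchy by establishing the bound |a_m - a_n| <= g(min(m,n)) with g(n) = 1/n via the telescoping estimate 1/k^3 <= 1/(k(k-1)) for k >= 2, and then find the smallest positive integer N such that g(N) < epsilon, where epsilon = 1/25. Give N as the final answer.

For m > n >= 1: |a_m - a_n| = sum_{k=n+1}^m 1/k^3.
Use 1/k^3 <= 1/(k(k-1)) = 1/(k-1) - 1/k for k >= 2 (which holds since k^3 >= k^2 >= k(k-1) for k >= 2):
sum_{k=n+1}^m 1/k^3 <= sum_{k=n+1}^m (1/(k-1) - 1/k) = 1/n - 1/m <= 1/n.
By symmetry the same bound holds with n,m swapped, so |a_m - a_n| <= 1/min(m,n) = g(min(m,n)). Since g(n) -> 0, (a_n) is Cauchy.
Now solve g(N) < 1/25: 1/N < 1/25 <=> N > 1/(1/25) = 25.
The smallest integer strictly greater than 25 is N = 26.
Check: g(26) = 1/26 < 1/25; g(25) = 1/25 >= 1/25. So N = 26.

26


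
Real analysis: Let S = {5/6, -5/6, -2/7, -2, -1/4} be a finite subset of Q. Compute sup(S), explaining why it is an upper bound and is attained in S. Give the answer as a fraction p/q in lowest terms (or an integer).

S is finite, so sup(S) = max(S).
Sorted decreasing:
5/6, -1/4, -2/7, -5/6, -2
The extremum is 5/6.
For every x in S, x <= 5/6. And 5/6 is in S, so it is attained.
Therefore sup(S) = 5/6.

5/6


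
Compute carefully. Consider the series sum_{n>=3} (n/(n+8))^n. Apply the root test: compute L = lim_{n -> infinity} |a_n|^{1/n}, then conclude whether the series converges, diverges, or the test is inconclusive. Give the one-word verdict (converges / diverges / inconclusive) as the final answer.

Let a_n denote the general term. Form |a_n|^(1/n) and simplify:
|a_n|^(1/n) = n/(n + 8)
Take the limit as n -> infinity: L = 1.
Since L = 1, the root test is inconclusive. (In fact a_n = (n/(n+8))^n -> e^(-8) != 0, so the nth-term test shows divergence; but the root test itself gives no conclusion.)

inconclusive


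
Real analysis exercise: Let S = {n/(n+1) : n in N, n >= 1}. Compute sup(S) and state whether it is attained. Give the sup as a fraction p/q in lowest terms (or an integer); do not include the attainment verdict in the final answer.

Analysis:
- Values: 1/2, 2/3, 3/4, 4/5, ... strictly increasing.
- Minimum is 1/2 (n=1); inf = 1/2 (attained).
- n/(n+1) = 1 - 1/(n+1) -> 1 from below as n -> infinity, and never equals 1.
- So sup = 1 (not attained).
Conclusion: sup(S) = 1, not attained in S.

1


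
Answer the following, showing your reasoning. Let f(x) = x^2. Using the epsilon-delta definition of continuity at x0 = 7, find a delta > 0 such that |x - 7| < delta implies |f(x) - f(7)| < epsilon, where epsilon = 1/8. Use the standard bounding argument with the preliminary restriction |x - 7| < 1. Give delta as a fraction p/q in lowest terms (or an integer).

Factor: |x^2 - (7)^2| = |x - 7| * |x + 7|.
Impose |x - 7| < 1 first. Then |x + 7| = |(x - 7) + 2*(7)| <= |x - 7| + 2*|7| < 1 + 14 = 15.
So |x^2 - (7)^2| < delta * 15.
We need delta * 15 <= 1/8, i.e. delta <= 1/8/15 = 1/120.
Since 1/120 < 1, this is tighter than 1; take delta = 1/120.
So delta = 1/120 works.

1/120


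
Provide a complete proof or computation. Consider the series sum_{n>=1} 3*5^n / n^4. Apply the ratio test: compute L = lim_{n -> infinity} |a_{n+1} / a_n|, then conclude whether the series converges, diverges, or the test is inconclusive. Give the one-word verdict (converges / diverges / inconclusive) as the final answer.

Let a_n denote the general term. Form the ratio a_{n+1}/a_n and simplify:
a_{n+1}/a_n = 5*n^4/(n + 1)^4
Take the limit as n -> infinity: L = 5.
Since L = 5 > 1 (or L = infinity), the ratio test implies the series diverges.

diverges


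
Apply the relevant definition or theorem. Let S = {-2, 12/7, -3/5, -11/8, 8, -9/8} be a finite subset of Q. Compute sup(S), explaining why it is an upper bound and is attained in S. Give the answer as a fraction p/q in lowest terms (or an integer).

S is finite, so sup(S) = max(S).
Sorted decreasing:
8, 12/7, -3/5, -9/8, -11/8, -2
The extremum is 8.
For every x in S, x <= 8. And 8 is in S, so it is attained.
Therefore sup(S) = 8.

8


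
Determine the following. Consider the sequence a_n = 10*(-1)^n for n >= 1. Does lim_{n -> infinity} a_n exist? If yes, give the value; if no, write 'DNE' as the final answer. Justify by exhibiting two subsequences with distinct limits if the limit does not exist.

Examine the behaviour of a_n along subsequences.
Even-n subsequence a_{2k} = 10 -> 10. Odd-n subsequence a_{2k+1} = -10 -> -10.
Since these two subsequential limits are 10 and -10, distinct, the full sequence cannot converge (a convergent sequence has all subsequences tending to the same limit). So lim a_n does not exist.

DNE


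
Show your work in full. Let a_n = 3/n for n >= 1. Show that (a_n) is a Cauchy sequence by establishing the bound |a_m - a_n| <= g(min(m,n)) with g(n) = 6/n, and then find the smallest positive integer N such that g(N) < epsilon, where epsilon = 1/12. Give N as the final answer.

For any m, n >= 1, by the triangle inequality:
|a_m - a_n| = |3/m - 3/n| <= 3*1/m + 3*1/n <= 6/min(m,n).
So g(n) = 6/n bounds the Cauchy difference. Since g(n) -> 0, (a_n) is Cauchy.
Now solve g(N) < 1/12: 6/N < 1/12 <=> N > 6 / (1/12) = 72.
The smallest integer strictly greater than 72 is N = 73.
Check: g(73) = 6/73 = 6/73 < 1/12; g(72) = 1/12 >= 1/12. So N = 73.

73


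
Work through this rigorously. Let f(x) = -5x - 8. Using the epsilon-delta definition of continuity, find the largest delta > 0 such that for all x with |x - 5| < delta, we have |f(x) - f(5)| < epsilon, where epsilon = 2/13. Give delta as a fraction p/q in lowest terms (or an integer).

We compute f(5) = -5*(5) - 8 = -33.
|f(x) - f(5)| = |-5x - 8 - (-33)| = |-5(x - 5)| = 5|x - 5|.
We need 5|x - 5| < 2/13, i.e. |x - 5| < 2/13 / 5 = 2/65.
So any delta <= 2/65 works. Conversely, if delta > 2/65, then x = 5 + 2/65 satisfies |x - 5| = 2/65 < delta but |f(x) - f(5)| = 5 * 2/65 = 2/13, which is not < 2/13; so no larger delta works.
Hence the largest such delta is 2/65.

2/65


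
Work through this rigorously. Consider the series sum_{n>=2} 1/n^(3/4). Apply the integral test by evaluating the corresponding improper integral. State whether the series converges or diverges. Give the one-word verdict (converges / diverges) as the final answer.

Let f(x) = x^(-3/4). Then f is positive, continuous, and decreasing on [2, infinity), so the integral test applies.
Compute the improper integral int_{2}^infinity f(x) dx:
  antiderivative F(x) = 4*x^(1/4).
  As x -> infinity, F(x) -> infinity (since p = 3/4 < 1).
  So the integral diverges. By the integral test, the series diverges.

diverges


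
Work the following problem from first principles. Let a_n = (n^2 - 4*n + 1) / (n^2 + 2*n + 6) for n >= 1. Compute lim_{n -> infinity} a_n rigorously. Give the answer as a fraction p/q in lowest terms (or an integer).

Divide numerator and denominator by n^2, the highest power:
numerator / n^2 = 1 - 4/n + n^(-2)
denominator / n^2 = 1 + 2/n + 6/n^2
As n -> infinity, all terms of the form c/n^k (k >= 1) tend to 0.
So numerator / n^2 -> 1 and denominator / n^2 -> 1.
Therefore lim a_n = 1.

1


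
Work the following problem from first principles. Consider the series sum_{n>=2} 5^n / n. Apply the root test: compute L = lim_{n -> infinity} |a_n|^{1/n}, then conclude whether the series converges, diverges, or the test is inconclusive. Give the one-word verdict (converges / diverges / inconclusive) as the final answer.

Let a_n denote the general term. Form |a_n|^(1/n) and simplify:
|a_n|^(1/n) = 5/n^(1/n)
Take the limit as n -> infinity: L = 5.
Since L = 5 > 1, the root test implies divergence.

diverges


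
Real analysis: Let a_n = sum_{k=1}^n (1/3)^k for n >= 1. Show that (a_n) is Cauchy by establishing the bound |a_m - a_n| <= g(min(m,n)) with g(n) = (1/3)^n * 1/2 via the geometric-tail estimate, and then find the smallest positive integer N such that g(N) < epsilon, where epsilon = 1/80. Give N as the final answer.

For m > n >= 1: |a_m - a_n| = sum_{k=n+1}^m (1/3)^k < sum_{k=n+1}^infinity (1/3)^k = (1/3)^(n+1) / (1 - 1/3) = (1/3)^n * (1/3) * (3/2) = (1/3)^n * 1/2.
So g(n) = (1/3)^n / 2. Since g(n) -> 0, (a_n) is Cauchy.
Now solve g(N) < 1/80: (1/3)^N / 2 < 1/80 <=> 3^N > 1 / (2 * 1/80) = 40.
Check powers of 3: 3^3 = 27 <= 40, 3^4 = 81 > 40.
So the smallest such N is 4. Check: g(4) = 1/(2 * 81) = 1/162 < 1/80.

4


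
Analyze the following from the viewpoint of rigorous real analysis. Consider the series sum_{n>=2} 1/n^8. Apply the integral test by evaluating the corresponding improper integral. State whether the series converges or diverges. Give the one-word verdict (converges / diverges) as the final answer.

Let f(x) = x^(-8). Then f is positive, continuous, and decreasing on [2, infinity), so the integral test applies.
Compute the improper integral int_{2}^infinity f(x) dx:
  antiderivative F(x) = -1/(7*x^7).
  As x -> infinity, F(x) -> 0 (since p = 8 > 1).
  So int = F(infinity) - F(2) = 0 - (-1/896) = 1/896.
  Finite, so by the integral test, the series converges.

converges


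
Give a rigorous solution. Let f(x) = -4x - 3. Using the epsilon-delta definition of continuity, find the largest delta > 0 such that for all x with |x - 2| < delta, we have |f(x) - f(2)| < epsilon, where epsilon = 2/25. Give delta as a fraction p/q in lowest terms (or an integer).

We compute f(2) = -4*(2) - 3 = -11.
|f(x) - f(2)| = |-4x - 3 - (-11)| = |-4(x - 2)| = 4|x - 2|.
We need 4|x - 2| < 2/25, i.e. |x - 2| < 2/25 / 4 = 1/50.
So any delta <= 1/50 works. Conversely, if delta > 1/50, then x = 2 + 1/50 satisfies |x - 2| = 1/50 < delta but |f(x) - f(2)| = 4 * 1/50 = 2/25, which is not < 2/25; so no larger delta works.
Hence the largest such delta is 1/50.

1/50


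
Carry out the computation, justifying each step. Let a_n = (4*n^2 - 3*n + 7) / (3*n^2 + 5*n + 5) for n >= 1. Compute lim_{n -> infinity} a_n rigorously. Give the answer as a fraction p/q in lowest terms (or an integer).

Divide numerator and denominator by n^2, the highest power:
numerator / n^2 = 4 - 3/n + 7/n^2
denominator / n^2 = 3 + 5/n + 5/n^2
As n -> infinity, all terms of the form c/n^k (k >= 1) tend to 0.
So numerator / n^2 -> 4 and denominator / n^2 -> 3.
Therefore lim a_n = 4/3.

4/3


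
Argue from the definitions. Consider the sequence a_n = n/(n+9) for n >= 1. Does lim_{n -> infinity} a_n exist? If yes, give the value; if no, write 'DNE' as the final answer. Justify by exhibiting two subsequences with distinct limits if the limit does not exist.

Examine the behaviour of a_n along subsequences.
Even-n subsequence a_{2k} = (2k)/(2k+9) -> 1. Odd-n subsequence a_{2k+1} = (2k+1)/(2k+10) -> 1. Both tend to 1, which suggests the limit is 1; verify directly.
|a_n - 1| = |n - (n+9)| / (n+9) = 9/(n+9) < 9/n for every n >= 1.
Given epsilon > 0, choose a positive integer N > 9/epsilon. Then for all n >= N, |a_n - 1| < 9/n <= 9/N < epsilon.
So by the definition of the limit, lim a_n exists and equals 1.

1


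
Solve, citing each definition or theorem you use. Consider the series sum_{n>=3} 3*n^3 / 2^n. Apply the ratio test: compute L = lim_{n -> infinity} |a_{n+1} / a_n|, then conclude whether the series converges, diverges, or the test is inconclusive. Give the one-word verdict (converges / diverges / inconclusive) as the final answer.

Let a_n denote the general term. Form the ratio a_{n+1}/a_n and simplify:
a_{n+1}/a_n = (n + 1)^3/(2*n^3)
Take the limit as n -> infinity: L = 1/2.
Since L = 1/2 < 1, the ratio test implies the series converges.

converges


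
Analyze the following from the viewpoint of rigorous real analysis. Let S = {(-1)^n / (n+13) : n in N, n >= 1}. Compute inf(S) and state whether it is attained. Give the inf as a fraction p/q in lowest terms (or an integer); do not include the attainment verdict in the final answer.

Analysis:
- Values: -1/14, 1/15, -1/16, 1/17, -1/18, ...
- Positive terms (even n): 1/(2+13), 1/(4+13), ... decreasing -> max = 1/15 (n=2).
- Negative terms (odd n): -1/(1+13), -1/(3+13), ... increasing -> min = -1/14 (n=1).
- So sup = 1/15 (attained at n=2); inf = -1/14 (attained at n=1).
Conclusion: inf(S) = -1/14, attained in S.

-1/14


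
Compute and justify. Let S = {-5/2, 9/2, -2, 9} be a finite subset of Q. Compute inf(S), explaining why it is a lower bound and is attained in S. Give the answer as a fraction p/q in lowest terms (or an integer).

S is finite, so inf(S) = min(S).
Sorted increasing:
-5/2, -2, 9/2, 9
The extremum is -5/2.
For every x in S, x >= -5/2. And -5/2 is in S, so it is attained.
Therefore inf(S) = -5/2.

-5/2


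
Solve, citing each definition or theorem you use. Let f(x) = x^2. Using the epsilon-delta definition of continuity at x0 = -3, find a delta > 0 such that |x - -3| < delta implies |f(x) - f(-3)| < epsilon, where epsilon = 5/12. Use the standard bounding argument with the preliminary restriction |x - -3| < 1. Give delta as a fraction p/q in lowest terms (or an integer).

Factor: |x^2 - (-3)^2| = |x - -3| * |x + -3|.
Impose |x - -3| < 1 first. Then |x + -3| = |(x - -3) + 2*(-3)| <= |x - -3| + 2*|-3| < 1 + 6 = 7.
So |x^2 - (-3)^2| < delta * 7.
We need delta * 7 <= 5/12, i.e. delta <= 5/12/7 = 5/84.
Since 5/84 < 1, this is tighter than 1; take delta = 5/84.
So delta = 5/84 works.

5/84


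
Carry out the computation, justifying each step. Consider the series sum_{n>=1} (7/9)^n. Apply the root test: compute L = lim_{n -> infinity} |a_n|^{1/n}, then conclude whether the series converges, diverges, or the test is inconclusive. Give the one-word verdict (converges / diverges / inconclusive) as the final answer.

Let a_n denote the general term. Form |a_n|^(1/n) and simplify:
|a_n|^(1/n) = 7/9
Take the limit as n -> infinity: L = 7/9.
Since L = 7/9 < 1, the root test implies convergence.

converges


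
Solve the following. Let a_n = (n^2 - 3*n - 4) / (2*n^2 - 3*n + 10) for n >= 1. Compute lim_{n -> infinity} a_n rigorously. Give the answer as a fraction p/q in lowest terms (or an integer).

Divide numerator and denominator by n^2, the highest power:
numerator / n^2 = 1 - 3/n - 4/n^2
denominator / n^2 = 2 - 3/n + 10/n^2
As n -> infinity, all terms of the form c/n^k (k >= 1) tend to 0.
So numerator / n^2 -> 1 and denominator / n^2 -> 2.
Therefore lim a_n = 1/2.

1/2


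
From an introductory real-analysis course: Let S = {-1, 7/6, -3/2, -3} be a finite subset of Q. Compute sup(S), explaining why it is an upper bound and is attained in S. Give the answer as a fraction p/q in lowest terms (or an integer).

S is finite, so sup(S) = max(S).
Sorted decreasing:
7/6, -1, -3/2, -3
The extremum is 7/6.
For every x in S, x <= 7/6. And 7/6 is in S, so it is attained.
Therefore sup(S) = 7/6.

7/6


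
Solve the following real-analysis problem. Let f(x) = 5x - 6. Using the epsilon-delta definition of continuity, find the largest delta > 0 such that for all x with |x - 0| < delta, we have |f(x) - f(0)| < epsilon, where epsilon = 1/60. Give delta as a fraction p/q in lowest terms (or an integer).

We compute f(0) = 5*(0) - 6 = -6.
|f(x) - f(0)| = |5x - 6 - (-6)| = |5(x - 0)| = 5|x - 0|.
We need 5|x - 0| < 1/60, i.e. |x - 0| < 1/60 / 5 = 1/300.
So any delta <= 1/300 works. Conversely, if delta > 1/300, then x = 0 + 1/300 satisfies |x - 0| = 1/300 < delta but |f(x) - f(0)| = 5 * 1/300 = 1/60, which is not < 1/60; so no larger delta works.
Hence the largest such delta is 1/300.

1/300


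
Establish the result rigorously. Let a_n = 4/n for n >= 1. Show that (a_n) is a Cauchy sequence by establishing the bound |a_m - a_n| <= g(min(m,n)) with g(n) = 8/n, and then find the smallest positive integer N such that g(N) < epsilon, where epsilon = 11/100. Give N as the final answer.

For any m, n >= 1, by the triangle inequality:
|a_m - a_n| = |4/m - 4/n| <= 4*1/m + 4*1/n <= 8/min(m,n).
So g(n) = 8/n bounds the Cauchy difference. Since g(n) -> 0, (a_n) is Cauchy.
Now solve g(N) < 11/100: 8/N < 11/100 <=> N > 8 / (11/100) = 800/11.
The smallest integer strictly greater than 800/11 is N = 73.
Check: g(73) = 8/73 = 8/73 < 11/100; g(72) = 1/9 >= 11/100. So N = 73.

73


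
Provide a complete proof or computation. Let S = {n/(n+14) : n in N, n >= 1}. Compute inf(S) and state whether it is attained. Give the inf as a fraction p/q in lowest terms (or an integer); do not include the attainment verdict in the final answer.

Analysis:
- Values: 1/15, 1/8, 3/17, 2/9, ... strictly increasing.
- Minimum is 1/15 (n=1); inf = 1/15 (attained).
- n/(n+14) = 1 - 14/(n+14) -> 1 from below as n -> infinity, and never equals 1.
- So sup = 1 (not attained).
Conclusion: inf(S) = 1/15, attained in S.

1/15


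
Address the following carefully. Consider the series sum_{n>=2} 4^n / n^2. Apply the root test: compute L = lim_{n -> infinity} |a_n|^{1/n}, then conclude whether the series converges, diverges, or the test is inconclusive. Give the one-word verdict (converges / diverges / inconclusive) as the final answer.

Let a_n denote the general term. Form |a_n|^(1/n) and simplify:
|a_n|^(1/n) = 4/n^(2/n)
Take the limit as n -> infinity: L = 4.
Since L = 4 > 1, the root test implies divergence.

diverges


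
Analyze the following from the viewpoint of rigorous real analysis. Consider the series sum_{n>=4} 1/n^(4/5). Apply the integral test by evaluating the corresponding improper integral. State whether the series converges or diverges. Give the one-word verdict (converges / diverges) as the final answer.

Let f(x) = x^(-4/5). Then f is positive, continuous, and decreasing on [4, infinity), so the integral test applies.
Compute the improper integral int_{4}^infinity f(x) dx:
  antiderivative F(x) = 5*x^(1/5).
  As x -> infinity, F(x) -> infinity (since p = 4/5 < 1).
  So the integral diverges. By the integral test, the series diverges.

diverges


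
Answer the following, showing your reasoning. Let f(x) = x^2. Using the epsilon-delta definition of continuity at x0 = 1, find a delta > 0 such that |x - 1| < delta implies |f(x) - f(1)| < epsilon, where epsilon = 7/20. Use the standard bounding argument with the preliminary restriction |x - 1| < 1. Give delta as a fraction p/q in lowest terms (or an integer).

Factor: |x^2 - (1)^2| = |x - 1| * |x + 1|.
Impose |x - 1| < 1 first. Then |x + 1| = |(x - 1) + 2*(1)| <= |x - 1| + 2*|1| < 1 + 2 = 3.
So |x^2 - (1)^2| < delta * 3.
We need delta * 3 <= 7/20, i.e. delta <= 7/20/3 = 7/60.
Since 7/60 < 1, this is tighter than 1; take delta = 7/60.
So delta = 7/60 works.

7/60


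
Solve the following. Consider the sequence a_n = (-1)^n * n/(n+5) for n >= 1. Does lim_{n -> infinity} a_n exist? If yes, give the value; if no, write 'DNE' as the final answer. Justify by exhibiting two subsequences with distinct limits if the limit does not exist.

Examine the behaviour of a_n along subsequences.
a_{2k} = 2k/(2k+5) -> 1. a_{2k+1} = -(2k+1)/(2k+6) -> -1.
Since these two subsequential limits are 1 and -1, distinct, the full sequence cannot converge (a convergent sequence has all subsequences tending to the same limit). So lim a_n does not exist.

DNE


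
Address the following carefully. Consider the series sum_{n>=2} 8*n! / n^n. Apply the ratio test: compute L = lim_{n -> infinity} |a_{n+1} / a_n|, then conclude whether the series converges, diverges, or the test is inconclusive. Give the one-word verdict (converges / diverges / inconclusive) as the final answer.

Let a_n denote the general term. Form the ratio a_{n+1}/a_n and simplify:
a_{n+1}/a_n = (n/(n + 1))^n
Take the limit as n -> infinity: L = exp(-1).
Since L = exp(-1) < 1, the ratio test implies the series converges.

converges


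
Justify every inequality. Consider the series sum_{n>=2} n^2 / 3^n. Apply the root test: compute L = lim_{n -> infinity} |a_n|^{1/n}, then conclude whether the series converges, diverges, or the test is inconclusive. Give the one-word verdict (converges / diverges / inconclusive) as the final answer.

Let a_n denote the general term. Form |a_n|^(1/n) and simplify:
|a_n|^(1/n) = n^(2/n)/3
Take the limit as n -> infinity: L = 1/3.
Since L = 1/3 < 1, the root test implies convergence.

converges


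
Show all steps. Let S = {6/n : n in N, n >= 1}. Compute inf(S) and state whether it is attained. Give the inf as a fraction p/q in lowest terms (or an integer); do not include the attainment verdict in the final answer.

Analysis:
- Values: 6, 3, 2, 3/2, ... strictly decreasing.
- The maximum is 6 (n=1); sup = 6 (attained).
- The set is bounded below by 0; 6/n -> 0 so 0 is the greatest lower bound.
- 0 is not in the set, so inf = 0 is not attained.
Conclusion: inf(S) = 0, not attained in S.

0


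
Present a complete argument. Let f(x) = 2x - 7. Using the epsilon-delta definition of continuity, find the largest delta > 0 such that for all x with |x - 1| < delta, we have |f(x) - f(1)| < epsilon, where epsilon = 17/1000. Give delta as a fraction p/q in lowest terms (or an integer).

We compute f(1) = 2*(1) - 7 = -5.
|f(x) - f(1)| = |2x - 7 - (-5)| = |2(x - 1)| = 2|x - 1|.
We need 2|x - 1| < 17/1000, i.e. |x - 1| < 17/1000 / 2 = 17/2000.
So any delta <= 17/2000 works. Conversely, if delta > 17/2000, then x = 1 + 17/2000 satisfies |x - 1| = 17/2000 < delta but |f(x) - f(1)| = 2 * 17/2000 = 17/1000, which is not < 17/1000; so no larger delta works.
Hence the largest such delta is 17/2000.

17/2000


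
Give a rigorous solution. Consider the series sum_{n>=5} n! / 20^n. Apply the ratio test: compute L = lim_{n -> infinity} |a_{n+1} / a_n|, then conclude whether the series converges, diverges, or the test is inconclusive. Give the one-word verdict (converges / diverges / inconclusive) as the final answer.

Let a_n denote the general term. Form the ratio a_{n+1}/a_n and simplify:
a_{n+1}/a_n = n/20 + 1/20
Take the limit as n -> infinity: L = infinity.
Since L = infinity > 1 (or L = infinity), the ratio test implies the series diverges.

diverges


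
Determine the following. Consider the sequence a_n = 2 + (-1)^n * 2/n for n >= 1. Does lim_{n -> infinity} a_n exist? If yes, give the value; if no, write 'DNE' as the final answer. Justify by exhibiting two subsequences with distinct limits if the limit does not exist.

Examine the behaviour of a_n along subsequences.
Even-n subsequence a_{2k} = 2 + 2/(2k) -> 2. Odd-n subsequence a_{2k+1} = 2 - 2/(2k+1) -> 2. Both tend to 2, which suggests the limit is 2; verify directly.
|a_n - 2| = |(-1)^n * 2/n| = 2/n for every n >= 1.
Given epsilon > 0, choose a positive integer N > 2/epsilon. Then for all n >= N, |a_n - 2| = 2/n <= 2/N < epsilon.
So by the definition of the limit, lim a_n exists and equals 2.

2


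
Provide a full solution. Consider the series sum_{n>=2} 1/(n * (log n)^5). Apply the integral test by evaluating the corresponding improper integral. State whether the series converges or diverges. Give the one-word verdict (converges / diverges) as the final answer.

Let f(x) = 1/(x*log(x)^5). Then f is positive, continuous, and decreasing on [2, infinity), so the integral test applies.
Compute the improper integral int_{2}^infinity f(x) dx:
  antiderivative F(x) = -1/(4*log(x)^4).
  F(x) -> 0 as x -> infinity.  int = 0 - F(2) = 1/(4*log(2)^4) < infinity. By the integral test, the series converges.

converges


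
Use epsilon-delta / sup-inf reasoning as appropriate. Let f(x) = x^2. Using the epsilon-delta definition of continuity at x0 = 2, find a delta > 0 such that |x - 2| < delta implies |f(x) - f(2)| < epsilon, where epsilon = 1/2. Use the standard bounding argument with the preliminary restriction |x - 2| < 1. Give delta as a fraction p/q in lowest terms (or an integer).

Factor: |x^2 - (2)^2| = |x - 2| * |x + 2|.
Impose |x - 2| < 1 first. Then |x + 2| = |(x - 2) + 2*(2)| <= |x - 2| + 2*|2| < 1 + 4 = 5.
So |x^2 - (2)^2| < delta * 5.
We need delta * 5 <= 1/2, i.e. delta <= 1/2/5 = 1/10.
Since 1/10 < 1, this is tighter than 1; take delta = 1/10.
So delta = 1/10 works.

1/10


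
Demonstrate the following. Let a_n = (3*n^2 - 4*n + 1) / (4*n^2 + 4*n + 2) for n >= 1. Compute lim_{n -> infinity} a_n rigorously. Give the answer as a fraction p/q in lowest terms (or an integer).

Divide numerator and denominator by n^2, the highest power:
numerator / n^2 = 3 - 4/n + n^(-2)
denominator / n^2 = 4 + 4/n + 2/n^2
As n -> infinity, all terms of the form c/n^k (k >= 1) tend to 0.
So numerator / n^2 -> 3 and denominator / n^2 -> 4.
Therefore lim a_n = 3/4.

3/4


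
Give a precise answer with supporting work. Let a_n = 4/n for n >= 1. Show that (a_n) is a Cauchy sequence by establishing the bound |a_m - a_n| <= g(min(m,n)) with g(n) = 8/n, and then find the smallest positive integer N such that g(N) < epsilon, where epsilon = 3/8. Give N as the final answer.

For any m, n >= 1, by the triangle inequality:
|a_m - a_n| = |4/m - 4/n| <= 4*1/m + 4*1/n <= 8/min(m,n).
So g(n) = 8/n bounds the Cauchy difference. Since g(n) -> 0, (a_n) is Cauchy.
Now solve g(N) < 3/8: 8/N < 3/8 <=> N > 8 / (3/8) = 64/3.
The smallest integer strictly greater than 64/3 is N = 22.
Check: g(22) = 8/22 = 4/11 < 3/8; g(21) = 8/21 >= 3/8. So N = 22.

22


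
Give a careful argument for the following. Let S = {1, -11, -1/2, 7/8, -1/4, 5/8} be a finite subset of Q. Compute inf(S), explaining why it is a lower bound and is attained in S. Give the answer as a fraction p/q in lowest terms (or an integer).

S is finite, so inf(S) = min(S).
Sorted increasing:
-11, -1/2, -1/4, 5/8, 7/8, 1
The extremum is -11.
For every x in S, x >= -11. And -11 is in S, so it is attained.
Therefore inf(S) = -11.

-11


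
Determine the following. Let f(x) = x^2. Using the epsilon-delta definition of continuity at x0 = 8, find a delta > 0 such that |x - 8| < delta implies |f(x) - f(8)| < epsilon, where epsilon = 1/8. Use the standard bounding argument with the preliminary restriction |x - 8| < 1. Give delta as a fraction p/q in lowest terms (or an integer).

Factor: |x^2 - (8)^2| = |x - 8| * |x + 8|.
Impose |x - 8| < 1 first. Then |x + 8| = |(x - 8) + 2*(8)| <= |x - 8| + 2*|8| < 1 + 16 = 17.
So |x^2 - (8)^2| < delta * 17.
We need delta * 17 <= 1/8, i.e. delta <= 1/8/17 = 1/136.
Since 1/136 < 1, this is tighter than 1; take delta = 1/136.
So delta = 1/136 works.

1/136


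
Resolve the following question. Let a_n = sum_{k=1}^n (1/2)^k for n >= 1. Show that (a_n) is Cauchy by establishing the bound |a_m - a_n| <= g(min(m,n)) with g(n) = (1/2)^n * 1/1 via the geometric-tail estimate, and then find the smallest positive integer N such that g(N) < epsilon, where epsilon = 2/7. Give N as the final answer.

For m > n >= 1: |a_m - a_n| = sum_{k=n+1}^m (1/2)^k < sum_{k=n+1}^infinity (1/2)^k = (1/2)^(n+1) / (1 - 1/2) = (1/2)^n * (1/2) * (2/1) = (1/2)^n * 1/1.
So g(n) = (1/2)^n / 1. Since g(n) -> 0, (a_n) is Cauchy.
Now solve g(N) < 2/7: (1/2)^N / 1 < 2/7 <=> 2^N > 1 / (1 * 2/7) = 7/2.
Check powers of 2: 2^1 = 2 <= 7/2, 2^2 = 4 > 7/2.
So the smallest such N is 2. Check: g(2) = 1/(1 * 4) = 1/4 < 2/7.

2


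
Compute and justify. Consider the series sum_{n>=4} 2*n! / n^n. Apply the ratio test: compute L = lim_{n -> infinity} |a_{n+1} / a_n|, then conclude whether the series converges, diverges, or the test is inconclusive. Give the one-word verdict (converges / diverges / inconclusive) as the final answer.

Let a_n denote the general term. Form the ratio a_{n+1}/a_n and simplify:
a_{n+1}/a_n = (n/(n + 1))^n
Take the limit as n -> infinity: L = exp(-1).
Since L = exp(-1) < 1, the ratio test implies the series converges.

converges


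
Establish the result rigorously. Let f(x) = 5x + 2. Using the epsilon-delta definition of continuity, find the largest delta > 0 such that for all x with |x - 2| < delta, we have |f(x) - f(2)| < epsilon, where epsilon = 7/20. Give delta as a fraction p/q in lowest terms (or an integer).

We compute f(2) = 5*(2) + 2 = 12.
|f(x) - f(2)| = |5x + 2 - (12)| = |5(x - 2)| = 5|x - 2|.
We need 5|x - 2| < 7/20, i.e. |x - 2| < 7/20 / 5 = 7/100.
So any delta <= 7/100 works. Conversely, if delta > 7/100, then x = 2 + 7/100 satisfies |x - 2| = 7/100 < delta but |f(x) - f(2)| = 5 * 7/100 = 7/20, which is not < 7/20; so no larger delta works.
Hence the largest such delta is 7/100.

7/100


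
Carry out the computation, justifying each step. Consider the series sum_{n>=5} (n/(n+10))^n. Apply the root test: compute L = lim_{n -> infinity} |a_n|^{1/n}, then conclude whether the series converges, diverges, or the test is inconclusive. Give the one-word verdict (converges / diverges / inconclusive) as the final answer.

Let a_n denote the general term. Form |a_n|^(1/n) and simplify:
|a_n|^(1/n) = n/(n + 10)
Take the limit as n -> infinity: L = 1.
Since L = 1, the root test is inconclusive. (In fact a_n = (n/(n+10))^n -> e^(-10) != 0, so the nth-term test shows divergence; but the root test itself gives no conclusion.)

inconclusive


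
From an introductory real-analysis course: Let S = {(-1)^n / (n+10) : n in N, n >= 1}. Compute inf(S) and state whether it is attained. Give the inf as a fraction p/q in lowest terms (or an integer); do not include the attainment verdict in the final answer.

Analysis:
- Values: -1/11, 1/12, -1/13, 1/14, -1/15, ...
- Positive terms (even n): 1/(2+10), 1/(4+10), ... decreasing -> max = 1/12 (n=2).
- Negative terms (odd n): -1/(1+10), -1/(3+10), ... increasing -> min = -1/11 (n=1).
- So sup = 1/12 (attained at n=2); inf = -1/11 (attained at n=1).
Conclusion: inf(S) = -1/11, attained in S.

-1/11


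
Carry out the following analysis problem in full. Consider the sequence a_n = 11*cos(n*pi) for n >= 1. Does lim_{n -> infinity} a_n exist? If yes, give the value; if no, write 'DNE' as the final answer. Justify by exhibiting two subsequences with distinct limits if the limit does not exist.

Examine the behaviour of a_n along subsequences.
cos(n*pi) = (-1)^n, so a_n = 11*(-1)^n. a_{2k} = 11 -> 11. a_{2k+1} = -11 -> -11.
Since these two subsequential limits are 11 and -11, distinct, the full sequence cannot converge (a convergent sequence has all subsequences tending to the same limit). So lim a_n does not exist.

DNE


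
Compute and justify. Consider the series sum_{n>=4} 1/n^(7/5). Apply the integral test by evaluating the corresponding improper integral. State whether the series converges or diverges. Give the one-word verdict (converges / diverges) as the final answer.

Let f(x) = x^(-7/5). Then f is positive, continuous, and decreasing on [4, infinity), so the integral test applies.
Compute the improper integral int_{4}^infinity f(x) dx:
  antiderivative F(x) = -5/(2*x^(2/5)).
  As x -> infinity, F(x) -> 0 (since p = 7/5 > 1).
  So int = F(infinity) - F(4) = 0 - (-5*2^(1/5)/4) = 5*2^(1/5)/4.
  Finite, so by the integral test, the series converges.

converges


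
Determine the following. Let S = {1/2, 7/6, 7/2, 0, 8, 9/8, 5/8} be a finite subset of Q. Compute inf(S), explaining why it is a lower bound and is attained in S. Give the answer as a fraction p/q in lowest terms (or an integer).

S is finite, so inf(S) = min(S).
Sorted increasing:
0, 1/2, 5/8, 9/8, 7/6, 7/2, 8
The extremum is 0.
For every x in S, x >= 0. And 0 is in S, so it is attained.
Therefore inf(S) = 0.

0


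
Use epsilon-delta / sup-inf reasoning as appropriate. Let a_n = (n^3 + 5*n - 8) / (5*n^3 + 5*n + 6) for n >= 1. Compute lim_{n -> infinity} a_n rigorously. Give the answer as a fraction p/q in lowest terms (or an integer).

Divide numerator and denominator by n^3, the highest power:
numerator / n^3 = 1 + 5/n^2 - 8/n^3
denominator / n^3 = 5 + 5/n^2 + 6/n^3
As n -> infinity, all terms of the form c/n^k (k >= 1) tend to 0.
So numerator / n^3 -> 1 and denominator / n^3 -> 5.
Therefore lim a_n = 1/5.

1/5


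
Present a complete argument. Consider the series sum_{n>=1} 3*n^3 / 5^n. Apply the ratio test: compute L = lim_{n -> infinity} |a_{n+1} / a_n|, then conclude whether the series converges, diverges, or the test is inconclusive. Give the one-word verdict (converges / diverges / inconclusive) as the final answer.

Let a_n denote the general term. Form the ratio a_{n+1}/a_n and simplify:
a_{n+1}/a_n = (n + 1)^3/(5*n^3)
Take the limit as n -> infinity: L = 1/5.
Since L = 1/5 < 1, the ratio test implies the series converges.

converges


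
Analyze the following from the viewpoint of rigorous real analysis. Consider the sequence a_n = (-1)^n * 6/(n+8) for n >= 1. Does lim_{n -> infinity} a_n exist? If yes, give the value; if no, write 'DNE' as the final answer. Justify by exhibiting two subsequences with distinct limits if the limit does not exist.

Examine the behaviour of a_n along subsequences.
Even-n subsequence a_{2k} = 6/(2k+8) -> 0. Odd-n subsequence a_{2k+1} = -6/(2k+9) -> 0. Both tend to 0, which suggests the limit is 0; verify directly.
|a_n - 0| = 6/(n+8) < 6/n for every n >= 1.
Given epsilon > 0, choose a positive integer N > 6/epsilon. Then for all n >= N, |a_n| < 6/n <= 6/N < epsilon.
So by the definition of the limit, lim a_n exists and equals 0.

0


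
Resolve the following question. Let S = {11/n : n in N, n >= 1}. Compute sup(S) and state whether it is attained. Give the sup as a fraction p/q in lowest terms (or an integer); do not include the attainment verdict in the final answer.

Analysis:
- Values: 11, 11/2, 11/3, 11/4, ... strictly decreasing.
- The maximum is 11 (n=1); sup = 11 (attained).
- The set is bounded below by 0; 11/n -> 0 so 0 is the greatest lower bound.
- 0 is not in the set, so inf = 0 is not attained.
Conclusion: sup(S) = 11, attained in S.

11
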